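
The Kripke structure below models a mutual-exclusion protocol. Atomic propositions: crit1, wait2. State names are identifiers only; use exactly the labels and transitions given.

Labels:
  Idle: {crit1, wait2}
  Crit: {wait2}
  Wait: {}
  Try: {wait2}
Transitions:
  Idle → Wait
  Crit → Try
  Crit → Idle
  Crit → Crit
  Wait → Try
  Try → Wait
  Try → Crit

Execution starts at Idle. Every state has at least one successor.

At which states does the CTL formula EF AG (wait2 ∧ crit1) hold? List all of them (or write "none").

none

States satisfying AG (wait2 ∧ crit1): ∅.
States satisfying EF AG (wait2 ∧ crit1): ∅.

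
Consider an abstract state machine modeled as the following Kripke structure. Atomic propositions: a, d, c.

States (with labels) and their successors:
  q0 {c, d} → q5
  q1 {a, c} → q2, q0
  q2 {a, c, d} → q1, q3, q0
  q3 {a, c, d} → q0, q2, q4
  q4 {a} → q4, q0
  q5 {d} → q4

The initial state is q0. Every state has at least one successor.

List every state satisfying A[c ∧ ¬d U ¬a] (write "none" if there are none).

{q0, q5}

States satisfying c ∧ ¬d: {q1}.
States satisfying ¬a: {q0, q5}.
States satisfying A[c ∧ ¬d U ¬a]: {q0, q5}.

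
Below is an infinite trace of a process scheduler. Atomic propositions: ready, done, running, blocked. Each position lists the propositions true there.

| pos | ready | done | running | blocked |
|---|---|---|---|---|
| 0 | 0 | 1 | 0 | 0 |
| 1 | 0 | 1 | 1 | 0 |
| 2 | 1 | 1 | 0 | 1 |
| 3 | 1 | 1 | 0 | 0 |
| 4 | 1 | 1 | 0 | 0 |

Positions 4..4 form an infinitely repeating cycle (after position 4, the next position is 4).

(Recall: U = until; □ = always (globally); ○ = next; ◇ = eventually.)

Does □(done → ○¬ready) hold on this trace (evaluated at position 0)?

Violated

done → ○¬ready must hold at every position from 0 onward. It fails at position 1, so □(done → ○¬ready) is false.
Positions where done holds: 0, 1, 2, 3, 4.
Check ○¬ready at each: 0→ok, 1→fails, 2→fails, 3→fails, 4→fails.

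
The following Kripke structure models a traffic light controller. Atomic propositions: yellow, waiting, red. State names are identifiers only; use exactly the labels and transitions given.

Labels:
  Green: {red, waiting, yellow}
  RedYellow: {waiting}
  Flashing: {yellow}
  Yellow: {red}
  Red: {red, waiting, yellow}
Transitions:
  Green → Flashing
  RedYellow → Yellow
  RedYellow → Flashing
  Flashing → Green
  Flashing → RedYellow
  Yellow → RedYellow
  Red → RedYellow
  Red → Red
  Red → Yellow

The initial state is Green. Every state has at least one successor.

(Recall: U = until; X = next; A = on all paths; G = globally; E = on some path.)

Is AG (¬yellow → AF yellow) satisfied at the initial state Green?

States satisfying ¬yellow → AF yellow: {Green, Flashing, Red}.
States satisfying AG (¬yellow → AF yellow): ∅.
RedYellow is reachable from Green and violates ¬yellow → AF yellow, so AG fails at Green.
Green ∉ Sat(AG (¬yellow → AF yellow)).

Violated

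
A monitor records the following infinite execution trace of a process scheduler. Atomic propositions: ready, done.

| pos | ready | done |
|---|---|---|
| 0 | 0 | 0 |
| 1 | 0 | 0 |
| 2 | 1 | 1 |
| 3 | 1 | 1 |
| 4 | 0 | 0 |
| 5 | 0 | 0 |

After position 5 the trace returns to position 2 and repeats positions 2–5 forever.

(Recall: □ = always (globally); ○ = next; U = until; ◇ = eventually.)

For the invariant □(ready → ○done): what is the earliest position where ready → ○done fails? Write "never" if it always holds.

Check ready → ○done at each position in order: 0 ✓, 1 ✓, 2 ✓.
At position 3 the labels are {done, ready} and the next position 4 has {}, so ready → ○done is false there. This is the first violation.

3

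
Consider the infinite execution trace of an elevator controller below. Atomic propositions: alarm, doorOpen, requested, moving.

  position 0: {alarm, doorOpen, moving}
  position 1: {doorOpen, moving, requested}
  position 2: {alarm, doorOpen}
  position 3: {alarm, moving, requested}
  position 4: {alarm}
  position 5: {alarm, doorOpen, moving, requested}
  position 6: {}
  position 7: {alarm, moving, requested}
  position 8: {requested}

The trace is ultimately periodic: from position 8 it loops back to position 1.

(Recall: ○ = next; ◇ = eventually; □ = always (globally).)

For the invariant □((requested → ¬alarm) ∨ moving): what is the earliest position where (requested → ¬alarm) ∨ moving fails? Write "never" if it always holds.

never

(requested → ¬alarm) ∨ moving holds at every position 0..8, and those are all the positions the trace ever visits, so the invariant □((requested → ¬alarm) ∨ moving) is never violated.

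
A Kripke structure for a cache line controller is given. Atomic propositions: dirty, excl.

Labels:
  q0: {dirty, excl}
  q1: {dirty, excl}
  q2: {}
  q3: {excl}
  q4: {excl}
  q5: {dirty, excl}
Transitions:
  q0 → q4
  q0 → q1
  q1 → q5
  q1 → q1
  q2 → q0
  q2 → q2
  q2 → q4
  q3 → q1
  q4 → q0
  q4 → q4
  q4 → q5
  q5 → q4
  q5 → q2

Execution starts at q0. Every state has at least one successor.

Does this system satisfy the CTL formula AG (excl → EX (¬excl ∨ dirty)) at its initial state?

States satisfying excl → EX (¬excl ∨ dirty): {q0, q1, q2, q3, q4, q5}.
States satisfying AG (excl → EX (¬excl ∨ dirty)): {q0, q1, q2, q3, q4, q5}.
Every state reachable from q0 satisfies excl → EX (¬excl ∨ dirty).
q0 ∈ Sat(AG (excl → EX (¬excl ∨ dirty))).

Holds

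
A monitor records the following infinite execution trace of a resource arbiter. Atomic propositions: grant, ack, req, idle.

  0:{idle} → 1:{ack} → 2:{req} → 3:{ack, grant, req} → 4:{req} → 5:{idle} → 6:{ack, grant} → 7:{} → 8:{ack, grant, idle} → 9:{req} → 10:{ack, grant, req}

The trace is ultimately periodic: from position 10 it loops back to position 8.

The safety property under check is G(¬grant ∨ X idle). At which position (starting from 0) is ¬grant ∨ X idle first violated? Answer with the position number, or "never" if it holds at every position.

Check ¬grant ∨ X idle at each position in order: 0 ✓, 1 ✓, 2 ✓.
At position 3 the labels are {ack, grant, req} and the next position 4 has {req}, so ¬grant ∨ X idle is false there. This is the first violation.

3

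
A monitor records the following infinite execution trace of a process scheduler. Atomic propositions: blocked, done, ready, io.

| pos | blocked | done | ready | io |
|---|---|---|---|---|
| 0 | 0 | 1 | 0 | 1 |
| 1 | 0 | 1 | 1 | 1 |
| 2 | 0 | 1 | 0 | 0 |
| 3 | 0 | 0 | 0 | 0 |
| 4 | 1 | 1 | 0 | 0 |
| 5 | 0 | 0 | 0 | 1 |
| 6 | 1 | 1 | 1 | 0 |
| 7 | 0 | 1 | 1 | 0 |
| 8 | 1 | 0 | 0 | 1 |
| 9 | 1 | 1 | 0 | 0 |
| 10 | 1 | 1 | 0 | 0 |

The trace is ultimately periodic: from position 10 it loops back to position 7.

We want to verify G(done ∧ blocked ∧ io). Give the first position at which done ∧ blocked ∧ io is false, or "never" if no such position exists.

At position 0 the labels are {done, io}, so done ∧ blocked ∧ io is false there. This is the first violation.

0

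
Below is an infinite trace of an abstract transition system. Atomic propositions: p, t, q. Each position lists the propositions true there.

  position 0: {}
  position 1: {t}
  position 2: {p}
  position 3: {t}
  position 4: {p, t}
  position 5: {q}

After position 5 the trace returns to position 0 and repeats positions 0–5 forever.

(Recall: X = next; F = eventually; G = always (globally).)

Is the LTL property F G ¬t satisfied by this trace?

G ¬t is false at every position 0..5, so it never becomes true and F G ¬t fails.

Violated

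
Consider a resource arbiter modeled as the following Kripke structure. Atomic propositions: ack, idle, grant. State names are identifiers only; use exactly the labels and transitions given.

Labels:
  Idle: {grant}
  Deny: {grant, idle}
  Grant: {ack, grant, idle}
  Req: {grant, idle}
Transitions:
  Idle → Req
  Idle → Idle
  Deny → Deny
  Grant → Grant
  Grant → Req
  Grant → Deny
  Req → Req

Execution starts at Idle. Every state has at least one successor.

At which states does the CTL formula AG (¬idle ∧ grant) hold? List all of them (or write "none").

States satisfying ¬idle ∧ grant: {Idle}.
States satisfying AG (¬idle ∧ grant): ∅.

none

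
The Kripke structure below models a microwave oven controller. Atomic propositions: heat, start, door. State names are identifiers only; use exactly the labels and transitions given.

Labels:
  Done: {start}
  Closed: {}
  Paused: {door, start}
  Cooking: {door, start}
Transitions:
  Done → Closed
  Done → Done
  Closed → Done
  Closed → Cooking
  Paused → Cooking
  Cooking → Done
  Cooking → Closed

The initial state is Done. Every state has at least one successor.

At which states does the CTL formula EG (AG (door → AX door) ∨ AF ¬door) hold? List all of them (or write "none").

States satisfying AG (door → AX door) ∨ AF ¬door: {Done, Closed, Paused, Cooking}.
States satisfying EG (AG (door → AX door) ∨ AF ¬door): {Done, Closed, Paused, Cooking}.

{Done, Closed, Paused, Cooking}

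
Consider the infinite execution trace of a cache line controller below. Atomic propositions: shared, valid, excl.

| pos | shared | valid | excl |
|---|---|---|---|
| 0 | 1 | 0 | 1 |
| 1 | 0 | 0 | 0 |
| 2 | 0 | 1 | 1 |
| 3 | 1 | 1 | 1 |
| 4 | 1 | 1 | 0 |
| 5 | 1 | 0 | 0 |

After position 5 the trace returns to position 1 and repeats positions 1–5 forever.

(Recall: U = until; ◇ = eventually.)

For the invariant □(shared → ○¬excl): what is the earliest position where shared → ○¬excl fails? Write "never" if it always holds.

shared → ○¬excl holds at every position 0..5, and those are all the positions the trace ever visits, so the invariant □(shared → ○¬excl) is never violated.

never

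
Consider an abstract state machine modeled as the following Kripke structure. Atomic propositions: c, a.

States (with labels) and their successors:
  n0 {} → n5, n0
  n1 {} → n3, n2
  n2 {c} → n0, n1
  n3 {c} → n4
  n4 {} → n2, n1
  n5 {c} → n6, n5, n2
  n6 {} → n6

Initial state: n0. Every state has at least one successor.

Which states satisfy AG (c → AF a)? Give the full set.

{n6}

States satisfying c → AF a: {n0, n1, n4, n6}.
States satisfying AG (c → AF a): {n6}.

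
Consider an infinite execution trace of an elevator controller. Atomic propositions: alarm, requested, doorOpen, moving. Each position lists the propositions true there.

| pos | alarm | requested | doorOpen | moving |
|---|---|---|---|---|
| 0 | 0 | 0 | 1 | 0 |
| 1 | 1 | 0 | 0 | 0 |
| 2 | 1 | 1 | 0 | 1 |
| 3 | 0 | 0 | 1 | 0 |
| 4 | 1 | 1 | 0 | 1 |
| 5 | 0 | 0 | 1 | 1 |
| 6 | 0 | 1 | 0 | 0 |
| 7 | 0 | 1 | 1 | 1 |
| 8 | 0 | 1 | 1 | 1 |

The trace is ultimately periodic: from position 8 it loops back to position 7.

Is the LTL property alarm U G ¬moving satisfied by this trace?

Walking from position 0: at position 0, G ¬moving has not yet held and alarm fails, so alarm U G ¬moving is false.

No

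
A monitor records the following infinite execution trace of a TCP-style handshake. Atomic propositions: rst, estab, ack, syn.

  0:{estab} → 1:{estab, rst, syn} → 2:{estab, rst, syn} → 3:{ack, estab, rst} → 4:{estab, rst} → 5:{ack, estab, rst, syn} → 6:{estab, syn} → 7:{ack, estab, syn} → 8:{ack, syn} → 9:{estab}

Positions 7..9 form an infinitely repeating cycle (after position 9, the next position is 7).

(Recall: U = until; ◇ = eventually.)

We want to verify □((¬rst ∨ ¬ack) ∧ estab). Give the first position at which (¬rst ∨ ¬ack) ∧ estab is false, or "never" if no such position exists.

3

Check (¬rst ∨ ¬ack) ∧ estab at each position in order: 0 ✓, 1 ✓, 2 ✓.
At position 3 the labels are {ack, estab, rst}, so (¬rst ∨ ¬ack) ∧ estab is false there. This is the first violation.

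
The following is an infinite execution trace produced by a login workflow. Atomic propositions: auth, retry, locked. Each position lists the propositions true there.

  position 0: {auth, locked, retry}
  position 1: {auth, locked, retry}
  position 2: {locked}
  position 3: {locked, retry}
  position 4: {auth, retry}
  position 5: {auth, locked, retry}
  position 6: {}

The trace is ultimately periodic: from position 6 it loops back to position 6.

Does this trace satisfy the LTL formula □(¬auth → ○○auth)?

¬auth → ○○auth must hold at every position from 0 onward. It fails at position 6, so □(¬auth → ○○auth) is false.
Positions where ¬auth holds: 2, 3, 6.
Check ○○auth at each: 2→ok, 3→ok, 6→fails.

No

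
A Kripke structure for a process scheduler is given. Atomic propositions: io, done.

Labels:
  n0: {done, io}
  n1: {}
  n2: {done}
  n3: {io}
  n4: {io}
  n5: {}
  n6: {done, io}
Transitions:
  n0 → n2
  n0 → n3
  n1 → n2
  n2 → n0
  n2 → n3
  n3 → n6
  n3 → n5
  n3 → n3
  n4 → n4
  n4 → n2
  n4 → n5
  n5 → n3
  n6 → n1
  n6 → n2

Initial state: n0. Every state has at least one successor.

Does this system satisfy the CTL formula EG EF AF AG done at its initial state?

Does not hold

States satisfying EF AF AG done: ∅.
States satisfying EG EF AF AG done: ∅.
No suitable path/successor from n0 witnesses the formula.
n0 ∉ Sat(EG EF AF AG done).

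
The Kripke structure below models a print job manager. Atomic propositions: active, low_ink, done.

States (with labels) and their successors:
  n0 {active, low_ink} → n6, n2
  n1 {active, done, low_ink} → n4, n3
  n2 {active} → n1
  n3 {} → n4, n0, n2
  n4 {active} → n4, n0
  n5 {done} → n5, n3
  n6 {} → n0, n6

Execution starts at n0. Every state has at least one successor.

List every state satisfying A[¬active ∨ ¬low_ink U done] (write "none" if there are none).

{n1, n2, n5}

States satisfying ¬active ∨ ¬low_ink: {n2, n3, n4, n5, n6}.
States satisfying done: {n1, n5}.
States satisfying A[¬active ∨ ¬low_ink U done]: {n1, n2, n5}.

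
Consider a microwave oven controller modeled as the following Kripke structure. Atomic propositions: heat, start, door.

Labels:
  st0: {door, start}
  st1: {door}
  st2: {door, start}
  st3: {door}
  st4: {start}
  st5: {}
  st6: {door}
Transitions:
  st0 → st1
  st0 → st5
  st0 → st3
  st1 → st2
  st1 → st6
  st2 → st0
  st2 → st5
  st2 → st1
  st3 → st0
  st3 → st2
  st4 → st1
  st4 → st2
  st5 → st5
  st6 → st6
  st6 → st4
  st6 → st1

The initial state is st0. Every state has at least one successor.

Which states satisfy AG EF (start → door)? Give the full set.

States satisfying EF (start → door): {st0, st1, st2, st3, st4, st5, st6}.
States satisfying AG EF (start → door): {st0, st1, st2, st3, st4, st5, st6}.

{st0, st1, st2, st3, st4, st5, st6}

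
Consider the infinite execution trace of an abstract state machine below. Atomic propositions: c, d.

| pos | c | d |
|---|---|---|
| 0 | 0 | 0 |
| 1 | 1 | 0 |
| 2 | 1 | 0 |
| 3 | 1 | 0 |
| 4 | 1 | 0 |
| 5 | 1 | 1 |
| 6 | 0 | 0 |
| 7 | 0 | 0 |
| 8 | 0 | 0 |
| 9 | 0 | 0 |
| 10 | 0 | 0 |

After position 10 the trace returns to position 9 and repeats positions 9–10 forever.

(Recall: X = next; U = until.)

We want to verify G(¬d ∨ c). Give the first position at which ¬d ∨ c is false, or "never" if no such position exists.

never

¬d ∨ c holds at every position 0..10, and those are all the positions the trace ever visits, so the invariant G(¬d ∨ c) is never violated.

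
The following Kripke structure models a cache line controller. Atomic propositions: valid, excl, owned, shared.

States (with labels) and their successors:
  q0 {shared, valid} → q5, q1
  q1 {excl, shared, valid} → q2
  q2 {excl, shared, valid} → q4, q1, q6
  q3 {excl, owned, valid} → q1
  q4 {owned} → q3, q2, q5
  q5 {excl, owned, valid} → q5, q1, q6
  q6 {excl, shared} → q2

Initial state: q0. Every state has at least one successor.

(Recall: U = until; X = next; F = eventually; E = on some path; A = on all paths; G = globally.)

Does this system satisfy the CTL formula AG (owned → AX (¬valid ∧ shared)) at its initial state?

States satisfying owned → AX (¬valid ∧ shared): {q0, q1, q2, q6}.
States satisfying AG (owned → AX (¬valid ∧ shared)): ∅.
q3 is reachable from q0 and violates owned → AX (¬valid ∧ shared), so AG fails at q0.
q0 ∉ Sat(AG (owned → AX (¬valid ∧ shared))).

Violated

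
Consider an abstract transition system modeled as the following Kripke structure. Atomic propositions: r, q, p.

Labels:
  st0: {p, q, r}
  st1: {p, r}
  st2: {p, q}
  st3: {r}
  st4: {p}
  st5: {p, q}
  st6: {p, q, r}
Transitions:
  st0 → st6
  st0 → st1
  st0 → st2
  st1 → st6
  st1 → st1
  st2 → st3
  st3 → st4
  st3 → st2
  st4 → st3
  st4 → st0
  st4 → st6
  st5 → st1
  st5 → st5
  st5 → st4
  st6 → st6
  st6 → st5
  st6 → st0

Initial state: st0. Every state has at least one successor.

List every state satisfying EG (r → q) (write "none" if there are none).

States satisfying r → q: {st0, st2, st4, st5, st6}.
States satisfying EG (r → q): {st0, st4, st5, st6}.

{st0, st4, st5, st6}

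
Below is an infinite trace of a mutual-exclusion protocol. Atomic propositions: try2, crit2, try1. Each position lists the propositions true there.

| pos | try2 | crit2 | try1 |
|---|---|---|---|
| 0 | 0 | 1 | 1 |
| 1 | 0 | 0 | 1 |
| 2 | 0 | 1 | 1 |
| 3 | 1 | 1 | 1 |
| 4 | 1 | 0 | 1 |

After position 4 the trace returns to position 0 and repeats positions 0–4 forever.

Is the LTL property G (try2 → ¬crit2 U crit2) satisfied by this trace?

try2 → ¬crit2 U crit2 holds at every position 0..4, and those are all positions ever visited, so G (try2 → ¬crit2 U crit2) holds.
Positions where try2 holds: 3, 4.
Check ¬crit2 U crit2 at each: 3→ok, 4→ok.

Holds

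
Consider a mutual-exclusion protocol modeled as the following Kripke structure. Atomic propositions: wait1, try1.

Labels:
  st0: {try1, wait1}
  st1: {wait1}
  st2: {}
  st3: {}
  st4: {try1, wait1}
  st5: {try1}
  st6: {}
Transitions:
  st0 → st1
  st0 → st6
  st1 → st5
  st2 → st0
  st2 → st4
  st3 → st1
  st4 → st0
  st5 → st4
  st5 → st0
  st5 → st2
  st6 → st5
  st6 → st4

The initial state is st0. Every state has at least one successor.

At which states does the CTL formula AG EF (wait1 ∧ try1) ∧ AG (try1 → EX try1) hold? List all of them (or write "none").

none

States satisfying EF (wait1 ∧ try1): {st0, st1, st2, st3, st4, st5, st6}.
States satisfying AG EF (wait1 ∧ try1): {st0, st1, st2, st3, st4, st5, st6}.
States satisfying try1 → EX try1: {st1, st2, st3, st4, st5, st6}.
States satisfying AG (try1 → EX try1): ∅.
States satisfying AG EF (wait1 ∧ try1) ∧ AG (try1 → EX try1): ∅.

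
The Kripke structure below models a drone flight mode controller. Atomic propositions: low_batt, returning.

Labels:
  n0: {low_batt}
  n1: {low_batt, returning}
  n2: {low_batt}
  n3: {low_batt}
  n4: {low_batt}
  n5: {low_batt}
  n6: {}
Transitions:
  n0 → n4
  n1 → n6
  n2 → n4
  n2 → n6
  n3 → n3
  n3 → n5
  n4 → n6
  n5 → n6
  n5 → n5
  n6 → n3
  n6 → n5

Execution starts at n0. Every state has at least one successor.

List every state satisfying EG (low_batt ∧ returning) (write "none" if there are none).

States satisfying low_batt ∧ returning: {n1}.
States satisfying EG (low_batt ∧ returning): ∅.

none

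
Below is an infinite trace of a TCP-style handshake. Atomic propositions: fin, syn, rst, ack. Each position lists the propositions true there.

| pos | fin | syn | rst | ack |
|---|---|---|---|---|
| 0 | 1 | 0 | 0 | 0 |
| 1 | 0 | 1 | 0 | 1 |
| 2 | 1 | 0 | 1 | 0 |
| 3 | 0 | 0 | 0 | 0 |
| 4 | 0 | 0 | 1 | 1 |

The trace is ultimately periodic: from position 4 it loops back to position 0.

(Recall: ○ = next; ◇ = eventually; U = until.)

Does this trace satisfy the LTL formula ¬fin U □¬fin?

Violated

Walking from position 0: at position 0, □¬fin has not yet held and ¬fin fails, so ¬fin U □¬fin is false.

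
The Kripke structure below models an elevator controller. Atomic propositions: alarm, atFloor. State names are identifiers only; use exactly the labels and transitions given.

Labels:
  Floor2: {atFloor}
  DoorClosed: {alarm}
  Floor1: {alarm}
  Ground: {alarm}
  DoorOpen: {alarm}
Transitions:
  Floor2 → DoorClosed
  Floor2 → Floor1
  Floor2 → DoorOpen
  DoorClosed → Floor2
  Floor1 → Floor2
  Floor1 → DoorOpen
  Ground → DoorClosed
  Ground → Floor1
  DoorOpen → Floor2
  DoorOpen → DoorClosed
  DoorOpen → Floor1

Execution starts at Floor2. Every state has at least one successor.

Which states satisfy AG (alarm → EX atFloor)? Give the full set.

States satisfying alarm → EX atFloor: {Floor2, DoorClosed, Floor1, DoorOpen}.
States satisfying AG (alarm → EX atFloor): {Floor2, DoorClosed, Floor1, DoorOpen}.

{Floor2, DoorClosed, Floor1, DoorOpen}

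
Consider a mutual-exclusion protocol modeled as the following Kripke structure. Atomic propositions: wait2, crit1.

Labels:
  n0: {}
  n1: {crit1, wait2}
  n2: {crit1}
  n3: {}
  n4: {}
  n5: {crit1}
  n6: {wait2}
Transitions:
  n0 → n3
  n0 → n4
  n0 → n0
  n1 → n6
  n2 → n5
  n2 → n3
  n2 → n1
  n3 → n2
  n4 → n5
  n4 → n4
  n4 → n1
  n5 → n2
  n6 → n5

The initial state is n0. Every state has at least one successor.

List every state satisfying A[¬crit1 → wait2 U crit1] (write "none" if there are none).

{n1, n2, n5, n6}

States satisfying ¬crit1 → wait2: {n1, n2, n5, n6}.
States satisfying crit1: {n1, n2, n5}.
States satisfying A[¬crit1 → wait2 U crit1]: {n1, n2, n5, n6}.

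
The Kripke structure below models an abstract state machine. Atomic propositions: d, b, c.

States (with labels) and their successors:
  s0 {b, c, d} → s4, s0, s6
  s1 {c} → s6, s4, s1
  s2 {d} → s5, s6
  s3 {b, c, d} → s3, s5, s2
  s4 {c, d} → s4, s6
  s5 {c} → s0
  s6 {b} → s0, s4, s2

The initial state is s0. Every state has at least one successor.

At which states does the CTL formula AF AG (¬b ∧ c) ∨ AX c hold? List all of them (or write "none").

States satisfying AG (¬b ∧ c): ∅.
States satisfying AF AG (¬b ∧ c): ∅.
States satisfying c: {s0, s1, s3, s4, s5}.
States satisfying AX c: {s5}.
States satisfying AF AG (¬b ∧ c) ∨ AX c: {s5}.

{s5}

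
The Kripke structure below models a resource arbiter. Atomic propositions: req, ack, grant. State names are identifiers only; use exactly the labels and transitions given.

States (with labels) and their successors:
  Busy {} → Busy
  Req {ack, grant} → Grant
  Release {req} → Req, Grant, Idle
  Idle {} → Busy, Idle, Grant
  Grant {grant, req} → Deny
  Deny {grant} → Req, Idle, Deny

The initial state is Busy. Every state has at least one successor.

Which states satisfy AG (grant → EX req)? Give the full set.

{Busy}

States satisfying grant → EX req: {Busy, Req, Release, Idle}.
States satisfying AG (grant → EX req): {Busy}.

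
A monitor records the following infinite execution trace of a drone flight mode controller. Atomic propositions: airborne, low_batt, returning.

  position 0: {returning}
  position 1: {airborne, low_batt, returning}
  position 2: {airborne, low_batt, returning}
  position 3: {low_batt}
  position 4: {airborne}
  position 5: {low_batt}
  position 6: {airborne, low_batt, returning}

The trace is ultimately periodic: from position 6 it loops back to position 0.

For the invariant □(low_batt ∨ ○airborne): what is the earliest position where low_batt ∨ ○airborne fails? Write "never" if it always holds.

Check low_batt ∨ ○airborne at each position in order: 0 ✓, 1 ✓, 2 ✓, 3 ✓.
At position 4 the labels are {airborne} and the next position 5 has {low_batt}, so low_batt ∨ ○airborne is false there. This is the first violation.

4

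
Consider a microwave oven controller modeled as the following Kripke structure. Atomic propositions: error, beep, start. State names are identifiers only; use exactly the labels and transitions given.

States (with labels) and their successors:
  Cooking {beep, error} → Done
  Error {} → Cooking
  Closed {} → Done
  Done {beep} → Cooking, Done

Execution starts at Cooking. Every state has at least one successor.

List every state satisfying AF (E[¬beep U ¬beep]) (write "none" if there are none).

States satisfying E[¬beep U ¬beep]: {Error, Closed}.
States satisfying AF (E[¬beep U ¬beep]): {Error, Closed}.

{Error, Closed}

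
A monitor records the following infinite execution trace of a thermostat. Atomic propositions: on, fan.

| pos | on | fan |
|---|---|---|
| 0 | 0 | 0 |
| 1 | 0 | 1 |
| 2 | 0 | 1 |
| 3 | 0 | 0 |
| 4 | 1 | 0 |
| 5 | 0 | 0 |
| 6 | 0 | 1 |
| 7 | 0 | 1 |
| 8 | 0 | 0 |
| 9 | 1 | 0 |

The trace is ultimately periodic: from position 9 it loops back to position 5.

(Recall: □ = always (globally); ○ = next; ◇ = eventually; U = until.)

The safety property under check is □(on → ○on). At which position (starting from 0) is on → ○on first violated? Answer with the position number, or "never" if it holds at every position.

4

Check on → ○on at each position in order: 0 ✓, 1 ✓, 2 ✓, 3 ✓.
At position 4 the labels are {on} and the next position 5 has {}, so on → ○on is false there. This is the first violation.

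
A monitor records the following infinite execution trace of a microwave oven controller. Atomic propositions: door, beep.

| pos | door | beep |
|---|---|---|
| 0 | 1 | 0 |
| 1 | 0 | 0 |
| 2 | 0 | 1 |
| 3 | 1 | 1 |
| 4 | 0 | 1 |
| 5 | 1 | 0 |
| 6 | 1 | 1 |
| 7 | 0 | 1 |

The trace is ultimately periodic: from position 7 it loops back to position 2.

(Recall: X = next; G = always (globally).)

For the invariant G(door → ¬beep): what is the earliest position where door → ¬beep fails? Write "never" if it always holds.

Check door → ¬beep at each position in order: 0 ✓, 1 ✓, 2 ✓.
At position 3 the labels are {beep, door}, so door → ¬beep is false there. This is the first violation.

3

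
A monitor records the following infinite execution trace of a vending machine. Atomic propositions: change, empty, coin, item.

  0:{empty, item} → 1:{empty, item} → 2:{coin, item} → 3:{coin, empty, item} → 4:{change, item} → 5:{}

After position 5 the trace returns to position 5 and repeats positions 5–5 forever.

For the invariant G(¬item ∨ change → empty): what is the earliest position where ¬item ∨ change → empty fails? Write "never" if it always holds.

4

Check ¬item ∨ change → empty at each position in order: 0 ✓, 1 ✓, 2 ✓, 3 ✓.
At position 4 the labels are {change, item}, so ¬item ∨ change → empty is false there. This is the first violation.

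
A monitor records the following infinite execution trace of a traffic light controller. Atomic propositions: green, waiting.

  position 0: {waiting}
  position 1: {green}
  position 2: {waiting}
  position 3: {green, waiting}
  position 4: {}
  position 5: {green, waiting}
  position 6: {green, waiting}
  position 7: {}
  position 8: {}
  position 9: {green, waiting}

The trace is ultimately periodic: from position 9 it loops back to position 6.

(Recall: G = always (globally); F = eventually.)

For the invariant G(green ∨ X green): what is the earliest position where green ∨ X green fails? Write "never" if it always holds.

7

Check green ∨ X green at each position in order: 0 ✓, 1 ✓, 2 ✓, 3 ✓, 4 ✓, 5 ✓, 6 ✓.
At position 7 the labels are {} and the next position 8 has {}, so green ∨ X green is false there. This is the first violation.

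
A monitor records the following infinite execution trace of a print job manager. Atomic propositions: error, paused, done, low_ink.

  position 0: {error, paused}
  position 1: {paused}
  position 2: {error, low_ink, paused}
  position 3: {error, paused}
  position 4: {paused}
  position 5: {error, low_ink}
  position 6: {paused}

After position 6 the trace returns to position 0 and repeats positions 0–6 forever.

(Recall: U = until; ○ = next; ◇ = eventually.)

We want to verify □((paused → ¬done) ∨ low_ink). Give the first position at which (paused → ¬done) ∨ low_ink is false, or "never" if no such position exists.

(paused → ¬done) ∨ low_ink holds at every position 0..6, and those are all the positions the trace ever visits, so the invariant □((paused → ¬done) ∨ low_ink) is never violated.

never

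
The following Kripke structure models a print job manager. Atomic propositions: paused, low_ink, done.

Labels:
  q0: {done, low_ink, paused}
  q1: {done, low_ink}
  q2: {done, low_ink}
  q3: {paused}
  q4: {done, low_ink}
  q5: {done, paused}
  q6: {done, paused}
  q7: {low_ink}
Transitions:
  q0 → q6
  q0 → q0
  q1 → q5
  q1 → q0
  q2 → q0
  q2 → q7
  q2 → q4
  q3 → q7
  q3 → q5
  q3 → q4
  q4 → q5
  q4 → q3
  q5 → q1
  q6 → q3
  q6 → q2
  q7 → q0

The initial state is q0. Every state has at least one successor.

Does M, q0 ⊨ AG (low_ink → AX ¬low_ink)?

Does not hold

States satisfying low_ink → AX ¬low_ink: {q3, q4, q5, q6}.
States satisfying AG (low_ink → AX ¬low_ink): ∅.
q0 is reachable from q0 and violates low_ink → AX ¬low_ink, so AG fails at q0.
q0 ∉ Sat(AG (low_ink → AX ¬low_ink)).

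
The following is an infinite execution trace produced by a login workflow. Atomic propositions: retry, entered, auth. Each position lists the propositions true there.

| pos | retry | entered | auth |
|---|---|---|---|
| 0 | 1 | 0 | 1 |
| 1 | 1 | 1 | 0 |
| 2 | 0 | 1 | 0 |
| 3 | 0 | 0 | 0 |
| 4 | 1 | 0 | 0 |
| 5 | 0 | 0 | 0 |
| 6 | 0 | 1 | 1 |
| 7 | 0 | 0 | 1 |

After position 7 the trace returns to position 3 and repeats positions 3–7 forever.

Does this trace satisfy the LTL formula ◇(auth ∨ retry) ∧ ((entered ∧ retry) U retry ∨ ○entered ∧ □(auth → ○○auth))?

Yes

auth ∨ retry holds at position 0, which is reachable from 0, so ◇(auth ∨ retry) holds.
At position 0: ◇(auth ∨ retry) is true; (entered ∧ retry) U retry ∨ ○entered ∧ □(auth → ○○auth) is true; so ◇(auth ∨ retry) ∧ ((entered ∧ retry) U retry ∨ ○entered ∧ □(auth → ○○auth)) is true.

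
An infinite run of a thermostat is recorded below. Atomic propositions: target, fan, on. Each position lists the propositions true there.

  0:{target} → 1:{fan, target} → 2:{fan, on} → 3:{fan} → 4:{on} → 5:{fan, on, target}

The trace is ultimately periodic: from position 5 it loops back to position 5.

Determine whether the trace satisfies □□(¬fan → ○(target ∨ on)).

□(¬fan → ○(target ∨ on)) holds at every position 0..5, and those are all positions ever visited, so □□(¬fan → ○(target ∨ on)) holds.

Holds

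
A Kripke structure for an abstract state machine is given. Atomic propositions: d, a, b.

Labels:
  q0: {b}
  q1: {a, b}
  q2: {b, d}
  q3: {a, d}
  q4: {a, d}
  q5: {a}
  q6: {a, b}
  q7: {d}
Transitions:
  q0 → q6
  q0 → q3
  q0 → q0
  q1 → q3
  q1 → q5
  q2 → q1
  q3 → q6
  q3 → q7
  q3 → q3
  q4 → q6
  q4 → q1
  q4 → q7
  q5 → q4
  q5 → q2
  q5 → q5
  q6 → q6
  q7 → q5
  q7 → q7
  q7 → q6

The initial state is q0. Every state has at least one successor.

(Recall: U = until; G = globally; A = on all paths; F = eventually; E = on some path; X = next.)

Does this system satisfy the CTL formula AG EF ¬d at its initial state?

Satisfied

States satisfying EF ¬d: {q0, q1, q2, q3, q4, q5, q6, q7}.
States satisfying AG EF ¬d: {q0, q1, q2, q3, q4, q5, q6, q7}.
Every state reachable from q0 satisfies EF ¬d.
q0 ∈ Sat(AG EF ¬d).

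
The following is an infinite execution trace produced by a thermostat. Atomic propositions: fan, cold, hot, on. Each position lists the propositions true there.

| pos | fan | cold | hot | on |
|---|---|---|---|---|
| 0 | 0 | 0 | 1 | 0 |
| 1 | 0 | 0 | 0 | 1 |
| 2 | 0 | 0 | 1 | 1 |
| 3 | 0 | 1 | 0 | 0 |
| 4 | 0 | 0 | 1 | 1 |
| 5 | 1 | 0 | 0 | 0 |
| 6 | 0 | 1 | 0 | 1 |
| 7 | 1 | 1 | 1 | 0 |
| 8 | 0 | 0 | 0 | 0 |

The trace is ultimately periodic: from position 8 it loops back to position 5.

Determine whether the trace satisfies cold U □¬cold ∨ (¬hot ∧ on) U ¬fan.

Walking from position 0: at position 0, □¬cold has not yet held and cold fails, so cold U □¬cold is false.
Walking from position 0: ¬fan first holds at position 0, and ¬hot ∧ on holds at every earlier position along the way, so (¬hot ∧ on) U ¬fan holds.
At position 0: cold U □¬cold is false; (¬hot ∧ on) U ¬fan is true; so cold U □¬cold ∨ (¬hot ∧ on) U ¬fan is true.

Satisfied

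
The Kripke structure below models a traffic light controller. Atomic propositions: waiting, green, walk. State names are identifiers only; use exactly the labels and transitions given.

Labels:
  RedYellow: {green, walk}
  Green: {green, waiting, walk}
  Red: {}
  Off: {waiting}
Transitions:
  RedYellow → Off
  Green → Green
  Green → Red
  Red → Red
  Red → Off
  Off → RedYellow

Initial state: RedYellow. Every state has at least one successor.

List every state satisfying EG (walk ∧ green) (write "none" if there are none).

States satisfying walk ∧ green: {RedYellow, Green}.
States satisfying EG (walk ∧ green): {Green}.

{Green}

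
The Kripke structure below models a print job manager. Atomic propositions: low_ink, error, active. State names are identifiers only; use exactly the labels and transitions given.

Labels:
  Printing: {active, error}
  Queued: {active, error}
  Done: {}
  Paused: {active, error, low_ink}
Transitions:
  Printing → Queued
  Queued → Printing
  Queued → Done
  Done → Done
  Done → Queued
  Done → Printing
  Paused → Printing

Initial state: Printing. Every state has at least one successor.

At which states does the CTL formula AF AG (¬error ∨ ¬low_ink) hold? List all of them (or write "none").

{Printing, Queued, Done, Paused}

States satisfying AG (¬error ∨ ¬low_ink): {Printing, Queued, Done}.
States satisfying AF AG (¬error ∨ ¬low_ink): {Printing, Queued, Done, Paused}.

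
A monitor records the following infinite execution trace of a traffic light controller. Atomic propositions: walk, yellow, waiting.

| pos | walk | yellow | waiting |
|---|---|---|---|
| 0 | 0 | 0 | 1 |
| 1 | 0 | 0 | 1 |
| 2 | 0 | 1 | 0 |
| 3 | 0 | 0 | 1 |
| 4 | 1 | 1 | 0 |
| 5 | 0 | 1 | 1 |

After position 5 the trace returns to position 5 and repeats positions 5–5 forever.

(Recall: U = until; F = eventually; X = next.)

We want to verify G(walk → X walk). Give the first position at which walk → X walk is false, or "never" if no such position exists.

4

Check walk → X walk at each position in order: 0 ✓, 1 ✓, 2 ✓, 3 ✓.
At position 4 the labels are {walk, yellow} and the next position 5 has {waiting, yellow}, so walk → X walk is false there. This is the first violation.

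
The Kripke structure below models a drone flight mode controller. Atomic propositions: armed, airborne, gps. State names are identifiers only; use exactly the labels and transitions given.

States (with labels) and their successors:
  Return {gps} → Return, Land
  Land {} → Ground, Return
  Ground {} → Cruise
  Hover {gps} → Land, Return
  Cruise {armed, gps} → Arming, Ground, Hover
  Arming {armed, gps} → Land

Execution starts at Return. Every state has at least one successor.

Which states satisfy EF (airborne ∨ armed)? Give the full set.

{Return, Land, Ground, Hover, Cruise, Arming}

States satisfying airborne ∨ armed: {Cruise, Arming}.
States satisfying EF (airborne ∨ armed): {Return, Land, Ground, Hover, Cruise, Arming}.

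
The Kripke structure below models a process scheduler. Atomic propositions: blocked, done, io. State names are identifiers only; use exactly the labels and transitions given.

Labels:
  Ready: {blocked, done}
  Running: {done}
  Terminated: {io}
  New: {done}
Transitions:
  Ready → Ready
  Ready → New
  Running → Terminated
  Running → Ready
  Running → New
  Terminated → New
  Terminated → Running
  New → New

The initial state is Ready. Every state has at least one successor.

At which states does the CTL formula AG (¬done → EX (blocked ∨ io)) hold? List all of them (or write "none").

{Ready, New}

States satisfying ¬done → EX (blocked ∨ io): {Ready, Running, New}.
States satisfying AG (¬done → EX (blocked ∨ io)): {Ready, New}.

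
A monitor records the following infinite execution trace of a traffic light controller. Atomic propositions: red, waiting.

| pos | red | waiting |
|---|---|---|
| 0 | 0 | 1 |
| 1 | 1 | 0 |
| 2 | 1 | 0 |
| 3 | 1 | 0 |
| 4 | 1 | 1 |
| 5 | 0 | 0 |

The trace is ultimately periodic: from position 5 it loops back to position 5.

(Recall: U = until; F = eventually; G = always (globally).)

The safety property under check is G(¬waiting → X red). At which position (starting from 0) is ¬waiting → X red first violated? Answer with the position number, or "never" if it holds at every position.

5

Check ¬waiting → X red at each position in order: 0 ✓, 1 ✓, 2 ✓, 3 ✓, 4 ✓.
At position 5 the labels are {} and the next position 5 has {}, so ¬waiting → X red is false there. This is the first violation.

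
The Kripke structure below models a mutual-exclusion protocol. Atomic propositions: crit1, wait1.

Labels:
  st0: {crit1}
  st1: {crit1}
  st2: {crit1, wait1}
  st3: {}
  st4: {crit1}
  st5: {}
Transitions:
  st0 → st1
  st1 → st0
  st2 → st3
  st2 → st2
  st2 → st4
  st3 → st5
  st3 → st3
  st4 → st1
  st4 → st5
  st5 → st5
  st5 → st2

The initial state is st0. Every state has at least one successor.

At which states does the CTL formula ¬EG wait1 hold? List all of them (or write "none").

{st0, st1, st3, st4, st5}

States satisfying wait1: {st2}.
States satisfying EG wait1: {st2}.
States satisfying ¬EG wait1: {st0, st1, st3, st4, st5}.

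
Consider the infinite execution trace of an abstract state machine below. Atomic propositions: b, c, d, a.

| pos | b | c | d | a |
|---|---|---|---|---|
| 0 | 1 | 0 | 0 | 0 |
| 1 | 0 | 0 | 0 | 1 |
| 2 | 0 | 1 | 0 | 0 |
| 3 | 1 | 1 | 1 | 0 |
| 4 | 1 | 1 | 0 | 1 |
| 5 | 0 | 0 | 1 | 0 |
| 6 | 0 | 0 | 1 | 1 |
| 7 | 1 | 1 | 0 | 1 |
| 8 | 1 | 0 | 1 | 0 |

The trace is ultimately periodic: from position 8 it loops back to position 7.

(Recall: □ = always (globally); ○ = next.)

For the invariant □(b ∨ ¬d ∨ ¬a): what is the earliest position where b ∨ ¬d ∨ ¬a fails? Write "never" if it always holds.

Check b ∨ ¬d ∨ ¬a at each position in order: 0 ✓, 1 ✓, 2 ✓, 3 ✓, 4 ✓, 5 ✓.
At position 6 the labels are {a, d}, so b ∨ ¬d ∨ ¬a is false there. This is the first violation.

6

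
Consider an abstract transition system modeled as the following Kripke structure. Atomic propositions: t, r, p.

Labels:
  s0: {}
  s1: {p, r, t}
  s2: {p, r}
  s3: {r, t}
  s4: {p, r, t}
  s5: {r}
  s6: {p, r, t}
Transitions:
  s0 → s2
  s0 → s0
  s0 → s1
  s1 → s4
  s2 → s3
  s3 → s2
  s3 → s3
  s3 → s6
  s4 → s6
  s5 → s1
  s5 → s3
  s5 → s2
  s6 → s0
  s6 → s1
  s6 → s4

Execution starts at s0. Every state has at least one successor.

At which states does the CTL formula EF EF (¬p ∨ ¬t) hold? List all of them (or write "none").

States satisfying EF (¬p ∨ ¬t): {s0, s1, s2, s3, s4, s5, s6}.
States satisfying EF EF (¬p ∨ ¬t): {s0, s1, s2, s3, s4, s5, s6}.

{s0, s1, s2, s3, s4, s5, s6}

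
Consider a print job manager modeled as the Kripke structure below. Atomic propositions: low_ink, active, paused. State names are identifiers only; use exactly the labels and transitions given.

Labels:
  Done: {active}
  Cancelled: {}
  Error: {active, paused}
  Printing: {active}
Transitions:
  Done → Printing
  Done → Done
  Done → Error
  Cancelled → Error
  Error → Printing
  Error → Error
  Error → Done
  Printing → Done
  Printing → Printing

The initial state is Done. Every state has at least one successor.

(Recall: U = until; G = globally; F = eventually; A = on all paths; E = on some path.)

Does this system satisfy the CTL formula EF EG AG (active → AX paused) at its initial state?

States satisfying EG AG (active → AX paused): ∅.
States satisfying EF EG AG (active → AX paused): ∅.
No suitable path/successor from Done witnesses the formula.
Done ∉ Sat(EF EG AG (active → AX paused)).

No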